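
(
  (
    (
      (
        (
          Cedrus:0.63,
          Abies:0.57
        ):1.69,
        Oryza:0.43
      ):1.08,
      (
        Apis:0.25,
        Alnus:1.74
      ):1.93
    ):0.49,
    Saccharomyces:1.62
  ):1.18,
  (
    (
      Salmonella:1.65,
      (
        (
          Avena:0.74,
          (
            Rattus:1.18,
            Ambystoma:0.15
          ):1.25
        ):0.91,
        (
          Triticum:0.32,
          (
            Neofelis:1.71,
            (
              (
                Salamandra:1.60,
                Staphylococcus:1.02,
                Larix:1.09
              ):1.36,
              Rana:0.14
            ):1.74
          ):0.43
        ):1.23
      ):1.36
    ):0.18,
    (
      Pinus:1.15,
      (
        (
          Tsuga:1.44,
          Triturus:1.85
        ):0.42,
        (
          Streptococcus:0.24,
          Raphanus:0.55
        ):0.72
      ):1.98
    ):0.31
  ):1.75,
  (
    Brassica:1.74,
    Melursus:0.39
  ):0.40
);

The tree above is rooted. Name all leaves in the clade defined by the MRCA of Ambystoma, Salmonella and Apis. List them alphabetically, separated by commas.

Tracing Ambystoma: it sits inside (Rattus,Ambystoma).
Tracing Salmonella: it sits inside (Salmonella,((Avena,(Rattus,Ambystoma)),(Triticum,(Neofelis,((Salamandra,Staphylococcus,Larix),Rana))))).
Tracing Apis: it sits inside (Apis,Alnus).
The smallest clade enclosing all 3 is the whole tree (their MRCA is the root), so the answer is all 23 tips in alphabetical order.

Abies, Alnus, Ambystoma, Apis, Avena, Brassica, Cedrus, Larix, Melursus, Neofelis, Oryza, Pinus, Rana, Raphanus, Rattus, Saccharomyces, Salamandra, Salmonella, Staphylococcus, Streptococcus, Triticum, Triturus, Tsuga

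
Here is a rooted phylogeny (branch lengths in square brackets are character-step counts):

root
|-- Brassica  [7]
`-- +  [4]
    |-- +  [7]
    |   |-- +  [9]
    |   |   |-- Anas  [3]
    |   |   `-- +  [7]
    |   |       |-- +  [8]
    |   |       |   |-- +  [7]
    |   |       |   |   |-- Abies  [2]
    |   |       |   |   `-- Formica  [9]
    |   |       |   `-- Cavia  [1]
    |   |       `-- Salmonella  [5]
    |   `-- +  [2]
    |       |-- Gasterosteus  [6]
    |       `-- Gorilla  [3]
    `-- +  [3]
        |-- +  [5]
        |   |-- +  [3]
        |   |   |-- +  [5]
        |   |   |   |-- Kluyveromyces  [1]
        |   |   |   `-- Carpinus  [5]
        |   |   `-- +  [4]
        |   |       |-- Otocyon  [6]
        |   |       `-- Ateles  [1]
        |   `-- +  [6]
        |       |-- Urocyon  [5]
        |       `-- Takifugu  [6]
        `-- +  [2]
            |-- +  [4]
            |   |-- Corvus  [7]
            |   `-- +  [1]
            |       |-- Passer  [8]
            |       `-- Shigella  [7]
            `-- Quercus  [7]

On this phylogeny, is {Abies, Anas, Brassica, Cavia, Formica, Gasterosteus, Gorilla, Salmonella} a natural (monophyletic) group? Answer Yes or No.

No

The MRCA of the listed taxa is the root, so the smallest clade containing them is the whole tree.
That clade also contains Ateles, Carpinus, Corvus, Kluyveromyces, Otocyon, Passer, Quercus, Shigella, Takifugu, Urocyon, which are not in the proposed group, so the group is not monophyletic.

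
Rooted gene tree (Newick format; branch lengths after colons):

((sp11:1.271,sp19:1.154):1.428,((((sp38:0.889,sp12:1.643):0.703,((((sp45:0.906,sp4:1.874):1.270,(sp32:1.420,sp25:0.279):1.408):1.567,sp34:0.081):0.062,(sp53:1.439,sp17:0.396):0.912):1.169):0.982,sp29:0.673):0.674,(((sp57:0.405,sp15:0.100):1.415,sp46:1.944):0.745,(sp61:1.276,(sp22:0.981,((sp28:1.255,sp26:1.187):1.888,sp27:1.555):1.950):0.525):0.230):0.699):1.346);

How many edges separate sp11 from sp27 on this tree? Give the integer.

8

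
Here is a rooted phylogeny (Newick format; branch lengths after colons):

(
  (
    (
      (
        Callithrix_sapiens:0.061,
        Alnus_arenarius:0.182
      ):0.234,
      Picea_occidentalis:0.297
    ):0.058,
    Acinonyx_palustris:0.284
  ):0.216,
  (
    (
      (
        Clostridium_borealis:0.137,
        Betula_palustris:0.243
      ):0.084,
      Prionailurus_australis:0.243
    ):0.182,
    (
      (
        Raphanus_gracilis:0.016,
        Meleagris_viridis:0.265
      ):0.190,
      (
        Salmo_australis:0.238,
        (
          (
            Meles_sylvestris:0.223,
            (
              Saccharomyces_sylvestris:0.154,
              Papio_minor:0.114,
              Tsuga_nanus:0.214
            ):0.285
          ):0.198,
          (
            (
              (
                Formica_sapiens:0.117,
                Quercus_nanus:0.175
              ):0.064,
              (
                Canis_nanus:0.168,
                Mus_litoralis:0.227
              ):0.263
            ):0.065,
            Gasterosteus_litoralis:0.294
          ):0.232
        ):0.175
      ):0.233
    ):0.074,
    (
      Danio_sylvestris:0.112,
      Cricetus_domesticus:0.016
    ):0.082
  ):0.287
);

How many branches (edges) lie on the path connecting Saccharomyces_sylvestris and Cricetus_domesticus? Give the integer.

The MRCA of Saccharomyces_sylvestris and Cricetus_domesticus is the node subtending (((Clostridium_borealis,Betula_palustris),Prionailurus_australis),((Raphanus_gracilis,Meleagris_viridis),(Salmo_australis,((Meles_sylvestris,(Saccharomyces_sylvestris,Papio_minor,Tsuga_nanus)),(((Formica_sapiens,Quercus_nanus),(Canis_nanus,Mus_litoralis)),Gasterosteus_litoralis)))),(Danio_sylvestris,Cricetus_domesticus)).
From Saccharomyces_sylvestris up to that node: 6 branches. From Cricetus_domesticus up to the same node: 2 branches. Total: 6 + 2 = 8.

8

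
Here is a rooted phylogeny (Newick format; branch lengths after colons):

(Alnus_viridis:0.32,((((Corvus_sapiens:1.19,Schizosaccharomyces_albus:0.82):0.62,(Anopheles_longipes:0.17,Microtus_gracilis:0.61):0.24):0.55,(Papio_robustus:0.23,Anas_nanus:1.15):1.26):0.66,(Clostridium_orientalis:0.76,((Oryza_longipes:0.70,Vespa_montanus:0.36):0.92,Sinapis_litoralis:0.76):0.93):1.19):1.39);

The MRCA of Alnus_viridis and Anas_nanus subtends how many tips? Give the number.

11

The MRCA of Alnus_viridis and Anas_nanus is the root, so the clade is the entire tree.
That clade contains 11 terminal taxa: Alnus_viridis, Anas_nanus, Anopheles_longipes, Clostridium_orientalis, Corvus_sapiens, Microtus_gracilis, Oryza_longipes, Papio_robustus, Schizosaccharomyces_albus, Sinapis_litoralis, Vespa_montanus.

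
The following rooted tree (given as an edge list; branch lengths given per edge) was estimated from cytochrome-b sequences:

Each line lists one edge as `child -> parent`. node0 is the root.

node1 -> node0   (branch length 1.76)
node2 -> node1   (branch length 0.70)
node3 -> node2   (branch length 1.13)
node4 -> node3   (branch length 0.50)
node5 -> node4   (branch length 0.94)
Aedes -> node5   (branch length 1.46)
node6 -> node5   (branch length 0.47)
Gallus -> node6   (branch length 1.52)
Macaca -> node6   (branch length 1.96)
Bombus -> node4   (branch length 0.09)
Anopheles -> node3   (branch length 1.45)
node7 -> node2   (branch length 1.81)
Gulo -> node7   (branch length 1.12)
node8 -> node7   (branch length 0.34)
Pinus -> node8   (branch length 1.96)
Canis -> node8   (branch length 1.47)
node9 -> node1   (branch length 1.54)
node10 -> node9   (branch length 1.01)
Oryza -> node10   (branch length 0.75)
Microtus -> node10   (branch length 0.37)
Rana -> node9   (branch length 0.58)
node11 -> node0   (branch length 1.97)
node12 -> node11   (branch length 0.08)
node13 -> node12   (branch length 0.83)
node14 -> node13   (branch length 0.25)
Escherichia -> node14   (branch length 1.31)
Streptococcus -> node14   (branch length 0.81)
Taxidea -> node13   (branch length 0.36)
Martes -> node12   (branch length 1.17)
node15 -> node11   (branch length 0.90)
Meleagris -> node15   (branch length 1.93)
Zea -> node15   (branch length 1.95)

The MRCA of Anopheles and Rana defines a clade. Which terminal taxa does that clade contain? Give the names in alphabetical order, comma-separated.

Aedes, Anopheles, Bombus, Canis, Gallus, Gulo, Macaca, Microtus, Oryza, Pinus, Rana

Tracing Anopheles: it sits inside (((Aedes,(Gallus,Macaca)),Bombus),Anopheles).
Tracing Rana: it sits inside ((Oryza,Microtus),Rana).
The smallest clade enclosing both is (((((Aedes,(Gallus,Macaca)),Bombus),Anopheles),(Gulo,(Pinus,Canis))),((Oryza,Microtus),Rana)); the answer is its 11 terminal taxa in alphabetical order.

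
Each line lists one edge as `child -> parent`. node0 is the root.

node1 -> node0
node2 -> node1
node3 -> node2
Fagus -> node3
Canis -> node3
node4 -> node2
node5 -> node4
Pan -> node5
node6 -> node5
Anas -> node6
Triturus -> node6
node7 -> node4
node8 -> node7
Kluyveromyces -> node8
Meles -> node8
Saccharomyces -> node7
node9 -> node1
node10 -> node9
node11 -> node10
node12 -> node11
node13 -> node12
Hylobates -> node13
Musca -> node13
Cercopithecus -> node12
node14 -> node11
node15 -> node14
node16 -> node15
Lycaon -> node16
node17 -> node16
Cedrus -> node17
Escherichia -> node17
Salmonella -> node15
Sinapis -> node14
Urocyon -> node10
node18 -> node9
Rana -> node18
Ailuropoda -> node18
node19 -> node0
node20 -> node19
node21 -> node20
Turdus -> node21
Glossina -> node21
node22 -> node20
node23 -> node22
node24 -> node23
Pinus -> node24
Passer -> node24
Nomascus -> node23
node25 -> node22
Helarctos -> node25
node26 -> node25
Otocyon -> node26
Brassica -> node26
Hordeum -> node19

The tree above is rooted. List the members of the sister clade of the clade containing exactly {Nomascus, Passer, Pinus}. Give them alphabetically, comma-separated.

The clade containing exactly {Nomascus, Passer, Pinus} attaches to the tree at the node subtending (((Pinus,Passer),Nomascus),(Helarctos,(Otocyon,Brassica))).
The other lineage descending from that same node — the sister group — is (Helarctos,(Otocyon,Brassica)); its 3 tips in alphabetical order are the answer.

Brassica, Helarctos, Otocyon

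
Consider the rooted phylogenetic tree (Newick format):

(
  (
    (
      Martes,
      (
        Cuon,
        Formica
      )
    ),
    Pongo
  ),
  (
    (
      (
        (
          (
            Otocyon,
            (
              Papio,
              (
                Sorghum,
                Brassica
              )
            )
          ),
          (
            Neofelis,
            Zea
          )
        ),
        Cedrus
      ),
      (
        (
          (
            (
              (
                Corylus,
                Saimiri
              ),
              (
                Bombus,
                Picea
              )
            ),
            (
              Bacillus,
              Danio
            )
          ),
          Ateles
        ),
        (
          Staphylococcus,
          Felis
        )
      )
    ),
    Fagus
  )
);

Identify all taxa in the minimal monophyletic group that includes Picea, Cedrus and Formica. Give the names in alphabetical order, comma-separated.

Ateles, Bacillus, Bombus, Brassica, Cedrus, Corylus, Cuon, Danio, Fagus, Felis, Formica, Martes, Neofelis, Otocyon, Papio, Picea, Pongo, Saimiri, Sorghum, Staphylococcus, Zea

Tracing Picea: it sits inside (Bombus,Picea).
Tracing Cedrus: it sits inside (((Otocyon,(Papio,(Sorghum,Brassica))),(Neofelis,Zea)),Cedrus).
Tracing Formica: it sits inside (Cuon,Formica).
The smallest clade enclosing all 3 is the whole tree (their MRCA is the root), so the answer is all 21 tips in alphabetical order.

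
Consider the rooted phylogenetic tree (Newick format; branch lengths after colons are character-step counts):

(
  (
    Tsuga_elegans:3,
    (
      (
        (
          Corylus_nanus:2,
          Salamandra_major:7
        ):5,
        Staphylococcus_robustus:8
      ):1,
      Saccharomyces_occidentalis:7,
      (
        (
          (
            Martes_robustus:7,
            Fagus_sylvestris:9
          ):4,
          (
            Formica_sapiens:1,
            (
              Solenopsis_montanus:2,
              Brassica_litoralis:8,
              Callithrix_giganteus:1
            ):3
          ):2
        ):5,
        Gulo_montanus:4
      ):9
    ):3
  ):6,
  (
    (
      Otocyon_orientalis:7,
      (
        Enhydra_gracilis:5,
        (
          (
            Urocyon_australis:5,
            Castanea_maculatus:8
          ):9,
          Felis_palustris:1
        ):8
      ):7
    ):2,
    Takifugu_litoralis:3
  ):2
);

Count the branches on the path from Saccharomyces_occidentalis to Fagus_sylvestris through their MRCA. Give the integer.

The MRCA of Saccharomyces_occidentalis and Fagus_sylvestris is the node subtending (((Corylus_nanus,Salamandra_major),Staphylococcus_robustus),Saccharomyces_occidentalis,(((Martes_robustus,Fagus_sylvestris),(Formica_sapiens,(Solenopsis_montanus,Brassica_litoralis,Callithrix_giganteus))),Gulo_montanus)).
From Saccharomyces_occidentalis up to that node: 1 branch. From Fagus_sylvestris up to the same node: 4 branches. Total: 1 + 4 = 5.

5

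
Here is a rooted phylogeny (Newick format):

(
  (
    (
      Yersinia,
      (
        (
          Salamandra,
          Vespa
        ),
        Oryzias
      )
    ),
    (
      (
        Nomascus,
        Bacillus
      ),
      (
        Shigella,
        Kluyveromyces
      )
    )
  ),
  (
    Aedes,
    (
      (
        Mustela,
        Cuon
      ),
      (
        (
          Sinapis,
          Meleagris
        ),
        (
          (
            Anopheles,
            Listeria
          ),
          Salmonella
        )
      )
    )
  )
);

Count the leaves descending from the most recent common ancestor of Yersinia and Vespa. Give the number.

The MRCA of Yersinia and Vespa is the node subtending (Yersinia,((Salamandra,Vespa),Oryzias)).
That clade contains 4 terminal taxa: Oryzias, Salamandra, Vespa, Yersinia.

4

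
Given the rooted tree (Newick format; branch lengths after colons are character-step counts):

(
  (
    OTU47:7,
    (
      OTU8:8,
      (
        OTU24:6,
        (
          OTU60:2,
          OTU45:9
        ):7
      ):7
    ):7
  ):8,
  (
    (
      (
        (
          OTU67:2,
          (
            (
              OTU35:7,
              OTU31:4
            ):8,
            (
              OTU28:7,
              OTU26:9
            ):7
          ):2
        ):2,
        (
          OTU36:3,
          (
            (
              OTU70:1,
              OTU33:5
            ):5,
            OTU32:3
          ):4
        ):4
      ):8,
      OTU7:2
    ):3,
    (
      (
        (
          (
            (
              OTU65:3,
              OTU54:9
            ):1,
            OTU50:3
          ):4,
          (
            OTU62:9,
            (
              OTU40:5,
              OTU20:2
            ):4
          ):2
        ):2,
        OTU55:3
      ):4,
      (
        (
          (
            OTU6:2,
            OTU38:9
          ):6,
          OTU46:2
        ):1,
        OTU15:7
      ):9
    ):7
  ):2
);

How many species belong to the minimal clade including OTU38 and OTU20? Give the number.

The MRCA of OTU38 and OTU20 is the node subtending (((((OTU65,OTU54),OTU50),(OTU62,(OTU40,OTU20))),OTU55),(((OTU6,OTU38),OTU46),OTU15)).
That clade contains 11 terminal taxa: OTU15, OTU20, OTU38, OTU40, OTU46, OTU50, OTU54, OTU55, OTU6, OTU62, OTU65.

11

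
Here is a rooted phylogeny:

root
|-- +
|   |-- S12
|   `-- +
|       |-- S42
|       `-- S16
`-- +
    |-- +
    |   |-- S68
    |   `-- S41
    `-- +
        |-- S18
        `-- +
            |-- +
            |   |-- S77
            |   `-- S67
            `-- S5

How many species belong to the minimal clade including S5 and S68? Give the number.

The MRCA of S5 and S68 is the node subtending ((S68,S41),(S18,((S77,S67),S5))).
That clade contains 6 terminal taxa: S18, S41, S5, S67, S68, S77.

6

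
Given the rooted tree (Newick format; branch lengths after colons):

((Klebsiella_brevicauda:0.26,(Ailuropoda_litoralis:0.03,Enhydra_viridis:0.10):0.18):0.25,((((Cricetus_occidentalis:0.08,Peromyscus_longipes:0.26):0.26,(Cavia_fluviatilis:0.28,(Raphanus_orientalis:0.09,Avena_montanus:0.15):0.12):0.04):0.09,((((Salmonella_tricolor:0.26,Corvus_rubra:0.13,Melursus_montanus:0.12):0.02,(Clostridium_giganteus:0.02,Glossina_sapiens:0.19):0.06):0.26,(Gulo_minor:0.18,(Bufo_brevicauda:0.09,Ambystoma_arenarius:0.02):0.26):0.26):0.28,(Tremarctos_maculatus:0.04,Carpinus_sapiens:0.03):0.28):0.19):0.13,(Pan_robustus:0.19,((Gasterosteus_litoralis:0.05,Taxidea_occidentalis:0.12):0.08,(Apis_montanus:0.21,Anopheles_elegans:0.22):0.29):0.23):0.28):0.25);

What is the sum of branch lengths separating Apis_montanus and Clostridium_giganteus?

1.95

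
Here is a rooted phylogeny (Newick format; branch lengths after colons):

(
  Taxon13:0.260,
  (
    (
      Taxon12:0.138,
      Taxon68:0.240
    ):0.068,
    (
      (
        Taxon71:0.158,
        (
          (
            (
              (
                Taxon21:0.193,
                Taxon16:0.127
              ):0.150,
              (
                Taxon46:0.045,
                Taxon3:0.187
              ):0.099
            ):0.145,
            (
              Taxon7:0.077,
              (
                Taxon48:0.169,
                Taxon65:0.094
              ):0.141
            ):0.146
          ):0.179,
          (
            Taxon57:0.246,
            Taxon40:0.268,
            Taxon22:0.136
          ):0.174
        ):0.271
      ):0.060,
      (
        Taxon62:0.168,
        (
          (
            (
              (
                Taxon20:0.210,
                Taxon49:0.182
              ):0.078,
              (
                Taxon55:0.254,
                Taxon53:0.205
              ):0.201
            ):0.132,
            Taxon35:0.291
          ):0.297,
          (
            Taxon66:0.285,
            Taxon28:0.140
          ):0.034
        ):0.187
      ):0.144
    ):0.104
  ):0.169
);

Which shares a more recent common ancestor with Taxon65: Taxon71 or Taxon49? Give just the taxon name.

The MRCA of Taxon65 and Taxon71 subtends (Taxon71,((((Taxon21,Taxon16),(Taxon46,Taxon3)),(Taxon7,(Taxon48,Taxon65))),(Taxon57,Taxon40,Taxon22))) (11 taxa).
The MRCA of Taxon65 and Taxon49 subtends ((Taxon71,((((Taxon21,Taxon16),(Taxon46,Taxon3)),(Taxon7,(Taxon48,Taxon65))),(Taxon57,Taxon40,Taxon22))),(Taxon62,((((Taxon20,Taxon49),(Taxon55,Taxon53)),Taxon35),(Taxon66,Taxon28)))) (19 taxa).
The first is nested inside the second, so Taxon65 shares a more recent common ancestor with Taxon71.

Taxon71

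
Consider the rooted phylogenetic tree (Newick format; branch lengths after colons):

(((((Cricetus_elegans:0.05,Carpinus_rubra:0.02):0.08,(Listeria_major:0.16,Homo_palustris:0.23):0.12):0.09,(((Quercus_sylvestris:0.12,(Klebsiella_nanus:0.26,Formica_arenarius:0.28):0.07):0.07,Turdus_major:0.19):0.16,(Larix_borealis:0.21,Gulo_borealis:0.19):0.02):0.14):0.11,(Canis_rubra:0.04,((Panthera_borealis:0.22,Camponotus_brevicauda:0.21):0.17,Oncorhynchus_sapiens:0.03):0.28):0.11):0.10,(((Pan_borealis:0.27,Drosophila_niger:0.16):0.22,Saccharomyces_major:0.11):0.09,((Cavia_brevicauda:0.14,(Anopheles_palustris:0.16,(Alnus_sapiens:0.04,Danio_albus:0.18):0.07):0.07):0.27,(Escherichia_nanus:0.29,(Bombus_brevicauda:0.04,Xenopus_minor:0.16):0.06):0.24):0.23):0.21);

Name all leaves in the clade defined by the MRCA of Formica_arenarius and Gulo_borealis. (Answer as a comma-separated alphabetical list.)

Tracing Formica_arenarius: it sits inside (Klebsiella_nanus,Formica_arenarius).
Tracing Gulo_borealis: it sits inside (Larix_borealis,Gulo_borealis).
The smallest clade enclosing both is (((Quercus_sylvestris,(Klebsiella_nanus,Formica_arenarius)),Turdus_major),(Larix_borealis,Gulo_borealis)); the answer is its 6 terminal taxa in alphabetical order.

Formica_arenarius, Gulo_borealis, Klebsiella_nanus, Larix_borealis, Quercus_sylvestris, Turdus_major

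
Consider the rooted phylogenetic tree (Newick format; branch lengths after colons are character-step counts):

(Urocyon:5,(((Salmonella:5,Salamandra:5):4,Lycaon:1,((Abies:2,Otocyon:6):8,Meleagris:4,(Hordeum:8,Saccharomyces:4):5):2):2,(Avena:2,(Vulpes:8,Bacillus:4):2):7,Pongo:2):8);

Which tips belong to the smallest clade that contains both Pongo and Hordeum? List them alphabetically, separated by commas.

Abies, Avena, Bacillus, Hordeum, Lycaon, Meleagris, Otocyon, Pongo, Saccharomyces, Salamandra, Salmonella, Vulpes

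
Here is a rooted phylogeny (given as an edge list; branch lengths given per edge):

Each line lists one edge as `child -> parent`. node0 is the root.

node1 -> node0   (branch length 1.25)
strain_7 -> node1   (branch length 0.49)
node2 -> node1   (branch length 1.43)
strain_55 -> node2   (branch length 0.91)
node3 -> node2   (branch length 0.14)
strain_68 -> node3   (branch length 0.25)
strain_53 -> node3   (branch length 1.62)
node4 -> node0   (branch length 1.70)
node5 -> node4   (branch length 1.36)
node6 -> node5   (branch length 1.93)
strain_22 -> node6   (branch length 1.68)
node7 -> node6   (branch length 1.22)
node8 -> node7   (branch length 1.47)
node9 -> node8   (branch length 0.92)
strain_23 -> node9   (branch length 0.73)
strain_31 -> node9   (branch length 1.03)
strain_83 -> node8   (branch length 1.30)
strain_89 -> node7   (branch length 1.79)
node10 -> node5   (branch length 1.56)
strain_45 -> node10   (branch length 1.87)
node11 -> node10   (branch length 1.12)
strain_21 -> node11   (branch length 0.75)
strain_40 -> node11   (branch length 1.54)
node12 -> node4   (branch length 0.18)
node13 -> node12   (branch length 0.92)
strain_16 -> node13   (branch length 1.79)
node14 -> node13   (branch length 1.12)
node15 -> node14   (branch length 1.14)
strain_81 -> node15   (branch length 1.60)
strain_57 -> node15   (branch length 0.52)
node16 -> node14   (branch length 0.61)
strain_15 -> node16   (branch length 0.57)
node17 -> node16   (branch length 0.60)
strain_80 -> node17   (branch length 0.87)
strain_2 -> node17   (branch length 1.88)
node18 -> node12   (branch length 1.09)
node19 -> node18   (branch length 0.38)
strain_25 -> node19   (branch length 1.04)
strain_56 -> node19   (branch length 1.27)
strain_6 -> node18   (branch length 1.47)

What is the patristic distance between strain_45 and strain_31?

The path runs strain_45 → … → MRCA → … → strain_31; the MRCA is the node subtending ((strain_22,(((strain_23,strain_31),strain_83),strain_89)),(strain_45,(strain_21,strain_40))).
Branch lengths along that path: 1.87 + 1.56 + 1.93 + 1.22 + 1.47 + 0.92 + 1.03 = 10.00.

10.00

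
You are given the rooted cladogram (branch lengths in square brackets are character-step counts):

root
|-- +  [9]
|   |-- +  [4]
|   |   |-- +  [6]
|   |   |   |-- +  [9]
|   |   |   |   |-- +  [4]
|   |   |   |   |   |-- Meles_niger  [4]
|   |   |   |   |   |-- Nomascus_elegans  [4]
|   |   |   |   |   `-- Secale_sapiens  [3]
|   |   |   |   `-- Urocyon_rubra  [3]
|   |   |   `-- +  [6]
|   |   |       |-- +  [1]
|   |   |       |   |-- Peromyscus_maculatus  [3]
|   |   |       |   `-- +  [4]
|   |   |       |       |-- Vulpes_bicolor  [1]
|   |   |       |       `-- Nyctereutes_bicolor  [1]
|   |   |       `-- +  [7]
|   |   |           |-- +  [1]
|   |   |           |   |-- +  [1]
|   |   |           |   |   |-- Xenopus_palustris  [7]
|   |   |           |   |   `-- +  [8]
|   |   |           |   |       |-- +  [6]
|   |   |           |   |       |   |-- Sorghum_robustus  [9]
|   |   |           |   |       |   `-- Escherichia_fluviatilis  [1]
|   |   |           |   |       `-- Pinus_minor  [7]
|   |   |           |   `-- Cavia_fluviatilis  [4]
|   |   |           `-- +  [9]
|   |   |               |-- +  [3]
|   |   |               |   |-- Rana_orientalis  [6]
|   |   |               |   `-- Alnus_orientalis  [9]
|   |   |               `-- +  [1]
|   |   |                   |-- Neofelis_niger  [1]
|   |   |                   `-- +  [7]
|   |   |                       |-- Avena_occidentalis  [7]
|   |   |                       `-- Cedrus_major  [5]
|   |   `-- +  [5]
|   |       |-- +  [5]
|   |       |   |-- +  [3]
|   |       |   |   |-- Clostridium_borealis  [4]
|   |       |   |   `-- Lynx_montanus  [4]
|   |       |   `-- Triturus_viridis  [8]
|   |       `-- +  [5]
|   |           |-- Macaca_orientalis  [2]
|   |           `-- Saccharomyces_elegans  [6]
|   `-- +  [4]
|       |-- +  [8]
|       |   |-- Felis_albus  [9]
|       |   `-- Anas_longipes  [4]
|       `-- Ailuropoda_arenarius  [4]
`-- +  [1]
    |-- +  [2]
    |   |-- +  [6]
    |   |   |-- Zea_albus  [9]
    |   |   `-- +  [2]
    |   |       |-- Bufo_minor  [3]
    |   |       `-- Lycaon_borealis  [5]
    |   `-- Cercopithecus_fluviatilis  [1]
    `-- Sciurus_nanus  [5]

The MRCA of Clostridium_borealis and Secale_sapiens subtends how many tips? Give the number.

22

The MRCA of Clostridium_borealis and Secale_sapiens is the node subtending ((((Meles_niger,Nomascus_elegans,Secale_sapiens),Urocyon_rubra),((Peromyscus_maculatus,(Vulpes_bicolor,Nyctereutes_bicolor)),(((Xenopus_palustris,((Sorghum_robustus,Escherichia_fluviatilis),Pinus_minor)),Cavia_fluviatilis),((Rana_orientalis,Alnus_orientalis),(Neofelis_niger,(Avena_occidentalis,Cedrus_major)))))),(((Clostridium_borealis,Lynx_montanus),Triturus_viridis),(Macaca_orientalis,Saccharomyces_elegans))).
That clade contains 22 terminal taxa: Alnus_orientalis, Avena_occidentalis, Cavia_fluviatilis, Cedrus_major, Clostridium_borealis, Escherichia_fluviatilis, Lynx_montanus, Macaca_orientalis, Meles_niger, Neofelis_niger, Nomascus_elegans, Nyctereutes_bicolor, Peromyscus_maculatus, Pinus_minor, Rana_orientalis, Saccharomyces_elegans, Secale_sapiens, Sorghum_robustus, Triturus_viridis, Urocyon_rubra, Vulpes_bicolor, Xenopus_palustris.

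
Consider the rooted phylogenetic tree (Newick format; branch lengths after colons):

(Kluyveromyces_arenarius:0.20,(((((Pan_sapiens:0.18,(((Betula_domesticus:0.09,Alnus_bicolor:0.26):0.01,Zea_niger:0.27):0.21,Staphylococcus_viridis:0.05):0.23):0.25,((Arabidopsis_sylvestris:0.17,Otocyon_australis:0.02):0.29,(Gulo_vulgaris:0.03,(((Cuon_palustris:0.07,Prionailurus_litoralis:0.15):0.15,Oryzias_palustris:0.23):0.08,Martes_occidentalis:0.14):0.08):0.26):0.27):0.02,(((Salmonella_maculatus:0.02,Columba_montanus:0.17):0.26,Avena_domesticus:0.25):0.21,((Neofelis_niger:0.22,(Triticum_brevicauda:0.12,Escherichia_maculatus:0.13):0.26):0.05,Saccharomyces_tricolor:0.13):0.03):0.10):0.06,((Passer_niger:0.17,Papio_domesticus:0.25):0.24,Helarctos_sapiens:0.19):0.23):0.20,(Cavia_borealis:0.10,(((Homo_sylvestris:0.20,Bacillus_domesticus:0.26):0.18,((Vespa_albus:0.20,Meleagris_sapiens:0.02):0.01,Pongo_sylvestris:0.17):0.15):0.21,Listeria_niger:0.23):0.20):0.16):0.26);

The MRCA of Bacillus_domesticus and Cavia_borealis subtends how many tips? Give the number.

7

The MRCA of Bacillus_domesticus and Cavia_borealis is the node subtending (Cavia_borealis,(((Homo_sylvestris,Bacillus_domesticus),((Vespa_albus,Meleagris_sapiens),Pongo_sylvestris)),Listeria_niger)).
That clade contains 7 terminal taxa: Bacillus_domesticus, Cavia_borealis, Homo_sylvestris, Listeria_niger, Meleagris_sapiens, Pongo_sylvestris, Vespa_albus.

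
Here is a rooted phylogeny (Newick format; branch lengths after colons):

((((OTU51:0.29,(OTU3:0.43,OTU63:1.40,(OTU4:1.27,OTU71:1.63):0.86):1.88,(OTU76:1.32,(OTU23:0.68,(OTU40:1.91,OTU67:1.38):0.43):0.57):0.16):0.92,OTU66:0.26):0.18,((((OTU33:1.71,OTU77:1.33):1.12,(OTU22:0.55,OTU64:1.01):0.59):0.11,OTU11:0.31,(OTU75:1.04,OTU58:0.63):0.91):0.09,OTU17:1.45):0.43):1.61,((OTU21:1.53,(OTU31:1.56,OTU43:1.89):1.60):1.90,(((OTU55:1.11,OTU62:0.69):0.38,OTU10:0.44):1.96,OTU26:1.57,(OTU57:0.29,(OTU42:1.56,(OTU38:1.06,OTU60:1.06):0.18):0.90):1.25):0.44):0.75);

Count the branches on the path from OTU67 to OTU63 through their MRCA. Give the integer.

The MRCA of OTU67 and OTU63 is the node subtending (OTU51,(OTU3,OTU63,(OTU4,OTU71)),(OTU76,(OTU23,(OTU40,OTU67)))).
From OTU67 up to that node: 4 branches. From OTU63 up to the same node: 2 branches. Total: 4 + 2 = 6.

6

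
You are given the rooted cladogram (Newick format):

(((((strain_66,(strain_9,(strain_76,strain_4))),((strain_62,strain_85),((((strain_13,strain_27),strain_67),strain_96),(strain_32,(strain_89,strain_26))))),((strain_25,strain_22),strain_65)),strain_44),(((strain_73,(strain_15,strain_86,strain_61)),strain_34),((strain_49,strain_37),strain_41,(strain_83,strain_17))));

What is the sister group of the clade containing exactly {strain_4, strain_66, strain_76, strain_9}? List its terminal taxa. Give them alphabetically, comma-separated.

The clade containing exactly {strain_4, strain_66, strain_76, strain_9} attaches to the tree at the node subtending ((strain_66,(strain_9,(strain_76,strain_4))),((strain_62,strain_85),((((strain_13,strain_27),strain_67),strain_96),(strain_32,(strain_89,strain_26))))).
The other lineage descending from that same node — the sister group — is ((strain_62,strain_85),((((strain_13,strain_27),strain_67),strain_96),(strain_32,(strain_89,strain_26)))); its 9 tips in alphabetical order are the answer.

strain_13, strain_26, strain_27, strain_32, strain_62, strain_67, strain_85, strain_89, strain_96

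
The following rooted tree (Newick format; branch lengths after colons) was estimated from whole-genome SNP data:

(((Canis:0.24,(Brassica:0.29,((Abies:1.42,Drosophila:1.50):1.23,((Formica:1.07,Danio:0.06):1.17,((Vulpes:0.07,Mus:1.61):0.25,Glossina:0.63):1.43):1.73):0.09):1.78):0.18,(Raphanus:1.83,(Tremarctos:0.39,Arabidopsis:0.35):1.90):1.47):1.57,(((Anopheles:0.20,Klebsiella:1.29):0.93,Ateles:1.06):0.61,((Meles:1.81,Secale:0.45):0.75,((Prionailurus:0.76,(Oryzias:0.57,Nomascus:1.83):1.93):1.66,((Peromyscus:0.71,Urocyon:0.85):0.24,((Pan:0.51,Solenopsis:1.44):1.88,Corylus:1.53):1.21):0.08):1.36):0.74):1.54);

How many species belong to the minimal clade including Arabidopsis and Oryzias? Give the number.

25

The MRCA of Arabidopsis and Oryzias is the root, so the clade is the entire tree.
That clade contains 25 terminal taxa: Abies, Anopheles, Arabidopsis, Ateles, Brassica, Canis, Corylus, Danio, Drosophila, Formica, Glossina, Klebsiella, Meles, Mus, Nomascus, Oryzias, Pan, Peromyscus, Prionailurus, Raphanus, Secale, Solenopsis, Tremarctos, Urocyon, Vulpes.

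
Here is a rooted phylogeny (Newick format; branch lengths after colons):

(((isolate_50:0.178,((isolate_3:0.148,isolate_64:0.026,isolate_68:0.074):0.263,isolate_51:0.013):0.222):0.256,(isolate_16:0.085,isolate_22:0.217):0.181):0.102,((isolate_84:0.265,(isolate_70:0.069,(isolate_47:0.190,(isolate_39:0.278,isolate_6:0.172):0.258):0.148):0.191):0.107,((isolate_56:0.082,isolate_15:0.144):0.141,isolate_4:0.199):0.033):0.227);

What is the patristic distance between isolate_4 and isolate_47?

0.868

The path runs isolate_4 → … → MRCA → … → isolate_47; the MRCA is the node subtending ((isolate_84,(isolate_70,(isolate_47,(isolate_39,isolate_6)))),((isolate_56,isolate_15),isolate_4)).
Branch lengths along that path: 0.199 + 0.033 + 0.107 + 0.191 + 0.148 + 0.190 = 0.868.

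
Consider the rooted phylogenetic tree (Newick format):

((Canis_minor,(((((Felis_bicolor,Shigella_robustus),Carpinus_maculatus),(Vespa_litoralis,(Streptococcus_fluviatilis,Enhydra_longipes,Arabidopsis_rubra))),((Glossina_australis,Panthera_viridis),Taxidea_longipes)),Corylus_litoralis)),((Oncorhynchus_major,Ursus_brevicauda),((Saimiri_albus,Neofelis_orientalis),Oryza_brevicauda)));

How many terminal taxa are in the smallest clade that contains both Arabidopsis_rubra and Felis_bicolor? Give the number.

The MRCA of Arabidopsis_rubra and Felis_bicolor is the node subtending (((Felis_bicolor,Shigella_robustus),Carpinus_maculatus),(Vespa_litoralis,(Streptococcus_fluviatilis,Enhydra_longipes,Arabidopsis_rubra))).
That clade contains 7 terminal taxa: Arabidopsis_rubra, Carpinus_maculatus, Enhydra_longipes, Felis_bicolor, Shigella_robustus, Streptococcus_fluviatilis, Vespa_litoralis.

7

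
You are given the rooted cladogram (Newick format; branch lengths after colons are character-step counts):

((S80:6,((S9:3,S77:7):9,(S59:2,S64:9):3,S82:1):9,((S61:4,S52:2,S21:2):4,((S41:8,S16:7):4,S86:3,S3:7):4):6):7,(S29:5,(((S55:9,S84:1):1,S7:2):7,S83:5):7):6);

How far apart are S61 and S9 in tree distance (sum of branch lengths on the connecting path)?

The path runs S61 → … → MRCA → … → S9; the MRCA is the node subtending (S80,((S9,S77),(S59,S64),S82),((S61,S52,S21),((S41,S16),S86,S3))).
Branch lengths along that path: 4 + 4 + 6 + 9 + 9 + 3 = 35.

35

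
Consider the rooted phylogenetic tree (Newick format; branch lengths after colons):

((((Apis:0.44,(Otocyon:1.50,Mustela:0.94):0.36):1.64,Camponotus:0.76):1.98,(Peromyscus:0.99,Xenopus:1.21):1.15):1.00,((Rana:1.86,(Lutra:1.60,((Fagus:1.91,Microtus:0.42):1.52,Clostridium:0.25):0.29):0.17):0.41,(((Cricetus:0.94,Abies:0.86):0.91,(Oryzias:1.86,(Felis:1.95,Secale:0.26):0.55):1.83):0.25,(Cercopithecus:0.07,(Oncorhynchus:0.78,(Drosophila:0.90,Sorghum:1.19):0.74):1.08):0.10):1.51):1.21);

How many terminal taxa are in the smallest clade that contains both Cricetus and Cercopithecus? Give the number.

9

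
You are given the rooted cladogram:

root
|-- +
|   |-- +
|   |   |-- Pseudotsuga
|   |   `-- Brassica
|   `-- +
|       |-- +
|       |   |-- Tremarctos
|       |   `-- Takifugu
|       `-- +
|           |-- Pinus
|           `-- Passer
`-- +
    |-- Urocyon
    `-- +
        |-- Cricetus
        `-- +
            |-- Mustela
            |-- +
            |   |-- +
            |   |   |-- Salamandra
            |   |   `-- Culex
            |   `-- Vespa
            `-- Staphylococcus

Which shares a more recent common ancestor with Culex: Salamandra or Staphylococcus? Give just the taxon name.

Salamandra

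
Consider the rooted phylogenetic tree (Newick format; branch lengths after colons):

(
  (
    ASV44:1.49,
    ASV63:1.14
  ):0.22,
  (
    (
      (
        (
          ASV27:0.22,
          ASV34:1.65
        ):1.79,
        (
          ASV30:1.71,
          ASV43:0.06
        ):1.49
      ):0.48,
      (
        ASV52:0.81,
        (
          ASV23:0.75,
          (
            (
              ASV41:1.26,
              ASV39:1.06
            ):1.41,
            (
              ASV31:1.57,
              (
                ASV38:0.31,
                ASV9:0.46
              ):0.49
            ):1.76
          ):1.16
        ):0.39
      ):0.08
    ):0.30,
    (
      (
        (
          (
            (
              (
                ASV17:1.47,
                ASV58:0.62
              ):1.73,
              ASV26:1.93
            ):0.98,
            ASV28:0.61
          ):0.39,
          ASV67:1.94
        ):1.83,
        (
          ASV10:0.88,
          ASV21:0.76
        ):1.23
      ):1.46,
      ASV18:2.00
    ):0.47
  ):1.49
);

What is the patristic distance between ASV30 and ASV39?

7.78

The path runs ASV30 → … → MRCA → … → ASV39; the MRCA is the node subtending (((ASV27,ASV34),(ASV30,ASV43)),(ASV52,(ASV23,((ASV41,ASV39),(ASV31,(ASV38,ASV9)))))).
Branch lengths along that path: 1.71 + 1.49 + 0.48 + 0.08 + 0.39 + 1.16 + 1.41 + 1.06 = 7.78.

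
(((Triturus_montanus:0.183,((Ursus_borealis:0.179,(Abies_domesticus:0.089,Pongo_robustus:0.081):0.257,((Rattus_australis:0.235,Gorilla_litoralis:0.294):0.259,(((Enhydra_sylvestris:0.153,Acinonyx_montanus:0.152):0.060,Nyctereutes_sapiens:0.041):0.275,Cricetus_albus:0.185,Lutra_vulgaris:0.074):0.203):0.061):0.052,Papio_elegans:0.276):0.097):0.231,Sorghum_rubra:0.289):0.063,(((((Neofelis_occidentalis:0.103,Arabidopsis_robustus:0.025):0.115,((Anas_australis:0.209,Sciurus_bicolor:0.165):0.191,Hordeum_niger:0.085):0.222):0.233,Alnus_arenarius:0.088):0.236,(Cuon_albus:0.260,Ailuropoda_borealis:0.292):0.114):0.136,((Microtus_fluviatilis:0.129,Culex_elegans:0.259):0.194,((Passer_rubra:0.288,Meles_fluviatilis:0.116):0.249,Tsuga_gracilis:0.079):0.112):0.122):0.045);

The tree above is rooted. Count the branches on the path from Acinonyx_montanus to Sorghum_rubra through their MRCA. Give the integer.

The MRCA of Acinonyx_montanus and Sorghum_rubra is the node subtending ((Triturus_montanus,((Ursus_borealis,(Abies_domesticus,Pongo_robustus),((Rattus_australis,Gorilla_litoralis),(((Enhydra_sylvestris,Acinonyx_montanus),Nyctereutes_sapiens),Cricetus_albus,Lutra_vulgaris))),Papio_elegans)),Sorghum_rubra).
From Acinonyx_montanus up to that node: 8 branches. From Sorghum_rubra up to the same node: 1 branch. Total: 8 + 1 = 9.

9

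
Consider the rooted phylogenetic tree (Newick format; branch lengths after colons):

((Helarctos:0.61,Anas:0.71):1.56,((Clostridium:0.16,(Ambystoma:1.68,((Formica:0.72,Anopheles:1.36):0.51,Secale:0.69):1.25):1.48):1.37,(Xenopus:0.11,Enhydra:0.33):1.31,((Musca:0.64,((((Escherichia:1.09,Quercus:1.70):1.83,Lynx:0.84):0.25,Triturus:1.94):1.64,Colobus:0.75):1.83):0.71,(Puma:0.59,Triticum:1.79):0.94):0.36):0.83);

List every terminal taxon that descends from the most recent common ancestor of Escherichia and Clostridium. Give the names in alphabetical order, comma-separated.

Tracing Escherichia: it sits inside (Escherichia,Quercus).
Tracing Clostridium: it sits inside (Clostridium,(Ambystoma,((Formica,Anopheles),Secale))).
The smallest clade enclosing both is ((Clostridium,(Ambystoma,((Formica,Anopheles),Secale))),(Xenopus,Enhydra),((Musca,((((Escherichia,Quercus),Lynx),Triturus),Colobus)),(Puma,Triticum))); the answer is its 15 terminal taxa in alphabetical order.

Ambystoma, Anopheles, Clostridium, Colobus, Enhydra, Escherichia, Formica, Lynx, Musca, Puma, Quercus, Secale, Triticum, Triturus, Xenopus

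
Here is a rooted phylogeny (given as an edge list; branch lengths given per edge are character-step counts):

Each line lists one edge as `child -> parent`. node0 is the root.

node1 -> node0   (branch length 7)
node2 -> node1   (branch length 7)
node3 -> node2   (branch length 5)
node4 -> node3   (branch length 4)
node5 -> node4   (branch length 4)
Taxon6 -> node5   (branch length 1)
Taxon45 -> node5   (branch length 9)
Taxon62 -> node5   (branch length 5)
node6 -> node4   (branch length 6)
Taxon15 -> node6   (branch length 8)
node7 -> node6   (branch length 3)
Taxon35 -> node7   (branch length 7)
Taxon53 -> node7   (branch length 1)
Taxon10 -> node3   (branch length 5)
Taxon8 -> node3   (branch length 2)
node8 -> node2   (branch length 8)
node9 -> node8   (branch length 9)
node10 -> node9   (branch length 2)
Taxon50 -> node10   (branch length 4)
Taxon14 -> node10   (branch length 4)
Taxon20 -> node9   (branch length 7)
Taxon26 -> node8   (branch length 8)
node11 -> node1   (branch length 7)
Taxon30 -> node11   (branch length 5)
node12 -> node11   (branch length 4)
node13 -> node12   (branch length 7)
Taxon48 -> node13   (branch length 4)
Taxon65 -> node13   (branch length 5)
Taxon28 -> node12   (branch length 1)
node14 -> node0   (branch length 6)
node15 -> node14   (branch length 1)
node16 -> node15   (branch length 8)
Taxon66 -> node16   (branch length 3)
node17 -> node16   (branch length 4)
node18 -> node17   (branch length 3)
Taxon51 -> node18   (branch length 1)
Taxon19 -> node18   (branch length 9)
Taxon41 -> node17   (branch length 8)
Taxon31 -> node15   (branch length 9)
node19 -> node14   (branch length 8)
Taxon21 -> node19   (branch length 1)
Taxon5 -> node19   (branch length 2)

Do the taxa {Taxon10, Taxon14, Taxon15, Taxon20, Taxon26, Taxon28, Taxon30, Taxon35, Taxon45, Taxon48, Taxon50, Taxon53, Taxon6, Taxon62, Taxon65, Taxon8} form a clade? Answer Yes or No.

The most recent common ancestor of these taxa subtends (((((Taxon6,Taxon45,Taxon62),(Taxon15,(Taxon35,Taxon53))),Taxon10,Taxon8),(((Taxon50,Taxon14),Taxon20),Taxon26)),(Taxon30,((Taxon48,Taxon65),Taxon28))).
That clade has exactly 16 tips — every listed taxon and nothing else — so the group is monophyletic.

Yes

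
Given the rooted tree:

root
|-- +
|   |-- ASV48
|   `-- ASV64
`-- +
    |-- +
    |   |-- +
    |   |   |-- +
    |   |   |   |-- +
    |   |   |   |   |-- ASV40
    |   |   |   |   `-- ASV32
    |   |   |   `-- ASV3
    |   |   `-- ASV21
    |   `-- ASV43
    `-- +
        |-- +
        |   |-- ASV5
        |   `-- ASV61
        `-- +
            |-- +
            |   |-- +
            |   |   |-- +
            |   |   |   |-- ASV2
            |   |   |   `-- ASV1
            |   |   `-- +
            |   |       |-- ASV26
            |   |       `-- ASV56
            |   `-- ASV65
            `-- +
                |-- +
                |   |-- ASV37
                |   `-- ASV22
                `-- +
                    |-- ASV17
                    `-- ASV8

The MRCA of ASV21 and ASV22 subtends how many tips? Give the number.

The MRCA of ASV21 and ASV22 is the node subtending (((((ASV40,ASV32),ASV3),ASV21),ASV43),((ASV5,ASV61),((((ASV2,ASV1),(ASV26,ASV56)),ASV65),((ASV37,ASV22),(ASV17,ASV8))))).
That clade contains 16 terminal taxa: ASV1, ASV17, ASV2, ASV21, ASV22, ASV26, ASV3, ASV32, ASV37, ASV40, ASV43, ASV5, ASV56, ASV61, ASV65, ASV8.

16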